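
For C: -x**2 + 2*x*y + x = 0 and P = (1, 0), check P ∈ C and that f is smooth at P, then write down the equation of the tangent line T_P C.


Tangent line at P: -x + 2*y + 1 = 0.

Step 1: f(1, 0) = 0, so P lies on C.
Step 2: partial derivatives
  f_x(x, y) = -2*x + 2*y + 1, f_y(x, y) = 2*x.
  f_x(P) = -1, f_y(P) = 2 (gradient nonzero, so P is smooth).
Step 3: tangent line at P: -1·(x − 1) + 2·(y − 0) = 0.
Expanding: -x + 2*y + 1 = 0.


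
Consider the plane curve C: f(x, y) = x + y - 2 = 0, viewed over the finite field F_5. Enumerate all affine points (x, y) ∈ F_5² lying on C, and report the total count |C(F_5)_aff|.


Affine F_5-points: {(0, 2), (1, 1), (2, 0), (3, 4), (4, 3)}; count = 5.

For each of the 25 pairs (x, y) ∈ F_5², evaluate f(x, y) mod 5. Record the zeros.
  x = 0: [0↦3, 1↦4, 2↦0, 3↦1, 4↦2]  zeros at y ∈ {2}
  x = 1: [0↦4, 1↦0, 2↦1, 3↦2, 4↦3]  zeros at y ∈ {1}
  x = 2: [0↦0, 1↦1, 2↦2, 3↦3, 4↦4]  zeros at y ∈ {0}
  x = 3: [0↦1, 1↦2, 2↦3, 3↦4, 4↦0]  zeros at y ∈ {4}
  x = 4: [0↦2, 1↦3, 2↦4, 3↦0, 4↦1]  zeros at y ∈ {3}
Collecting zeros: affine points = {(0, 2), (1, 1), (2, 0), (3, 4), (4, 3)}.
Total count |C(F_5)_aff| = 5.


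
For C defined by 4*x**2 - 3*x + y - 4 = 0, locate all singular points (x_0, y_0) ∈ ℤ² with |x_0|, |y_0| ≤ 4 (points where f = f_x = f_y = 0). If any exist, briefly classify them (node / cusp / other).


No singular points in the scanned grid; C is smooth there.

Compute partial derivatives:
  f_x = 8*x - 3.
  f_y = 1.
f_y = 1 is a nonzero constant, so f_y never vanishes: no point (x, y) can satisfy f = f_x = f_y = 0. In particular no (x, y) ∈ {−4, ..., 4}² is singular; the curve is smooth.


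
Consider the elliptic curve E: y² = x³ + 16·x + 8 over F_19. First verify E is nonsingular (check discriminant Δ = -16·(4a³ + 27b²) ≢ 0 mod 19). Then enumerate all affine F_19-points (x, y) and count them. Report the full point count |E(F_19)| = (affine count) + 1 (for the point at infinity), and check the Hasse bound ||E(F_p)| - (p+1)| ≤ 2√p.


Affine points = {(1, 5), (1, 14), (3, 8), (3, 11), (5, 2), (5, 17), (6, 4), (6, 15), (7, 8), (7, 11), (9, 8), (9, 11), (10, 3), (10, 16), (12, 3), (12, 16), (13, 0), (16, 3), (16, 16), (17, 5), (17, 14)}; affine count = 21; |E(F_19)| = 22.

Discriminant check: Δ ∝ 4a³ + 27b² = 4·16³ + 27·8² = 4·4096 + 27·64 ≡ 5 (mod 19). Nonzero ⇒ E is nonsingular.
For each x ∈ F_19, compute rhs = x³ + 16·x + 8 mod 19, then count y ∈ F_19 with y² ≡ rhs.
  x = 0: rhs = 8, matching y values: none (0 points).
  x = 1: rhs = 6, matching y values: 5, 14 (2 points).
  x = 2: rhs = 10, matching y values: none (0 points).
  x = 3: rhs = 7, matching y values: 8, 11 (2 points).
  x = 4: rhs = 3, matching y values: none (0 points).
  x = 5: rhs = 4, matching y values: 2, 17 (2 points).
  x = 6: rhs = 16, matching y values: 4, 15 (2 points).
  x = 7: rhs = 7, matching y values: 8, 11 (2 points).
  x = 8: rhs = 2, matching y values: none (0 points).
  x = 9: rhs = 7, matching y values: 8, 11 (2 points).
  x = 10: rhs = 9, matching y values: 3, 16 (2 points).
  x = 11: rhs = 14, matching y values: none (0 points).
  x = 12: rhs = 9, matching y values: 3, 16 (2 points).
  x = 13: rhs = 0, matching y values: 0 (1 points).
  x = 14: rhs = 12, matching y values: none (0 points).
  x = 15: rhs = 13, matching y values: none (0 points).
  x = 16: rhs = 9, matching y values: 3, 16 (2 points).
  x = 17: rhs = 6, matching y values: 5, 14 (2 points).
  x = 18: rhs = 10, matching y values: none (0 points).
Total affine count: 21.
Full point count |E(F_19)| = 21 + 1 = 22.
Hasse bound: |22 − (19+1)| = |2| = 2 ≤ 2√19 ≈ 8.7178 ✓.


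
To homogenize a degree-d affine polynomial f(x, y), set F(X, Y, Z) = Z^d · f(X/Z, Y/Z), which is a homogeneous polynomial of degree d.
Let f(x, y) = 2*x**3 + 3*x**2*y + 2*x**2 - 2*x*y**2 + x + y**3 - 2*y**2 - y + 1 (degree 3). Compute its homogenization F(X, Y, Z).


F(X, Y, Z) = 2*X**3 + 3*X**2*Y + 2*X**2*Z - 2*X*Y**2 + X*Z**2 + Y**3 - 2*Y**2*Z - Y*Z**2 + Z**3

deg(f) = 3.
Substitute x = X/Z, y = Y/Z into f, then multiply by Z^3.
  monomial 2·x^3·y^0 ↦ 2·X^3·Y^0·Z^0.
  monomial 3·x^2·y^1 ↦ 3·X^2·Y^1·Z^0.
  monomial 2·x^2·y^0 ↦ 2·X^2·Y^0·Z^1.
  monomial -2·x^1·y^2 ↦ -2·X^1·Y^2·Z^0.
  monomial 1·x^1·y^0 ↦ 1·X^1·Y^0·Z^2.
  monomial 1·x^0·y^3 ↦ 1·X^0·Y^3·Z^0.
  monomial -2·x^0·y^2 ↦ -2·X^0·Y^2·Z^1.
  monomial -1·x^0·y^1 ↦ -1·X^0·Y^1·Z^2.
  monomial 1·x^0·y^0 ↦ 1·X^0·Y^0·Z^3.
Collecting: F(X, Y, Z) = 2*X**3 + 3*X**2*Y + 2*X**2*Z - 2*X*Y**2 + X*Z**2 + Y**3 - 2*Y**2*Z - Y*Z**2 + Z**3.


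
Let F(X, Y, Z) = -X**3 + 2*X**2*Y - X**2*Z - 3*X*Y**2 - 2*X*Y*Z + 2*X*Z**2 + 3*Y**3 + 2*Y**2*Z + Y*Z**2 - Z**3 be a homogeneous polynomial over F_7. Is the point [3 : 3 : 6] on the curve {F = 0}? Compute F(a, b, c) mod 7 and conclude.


F(3,3,6) ≡ 4 (mod 7); P is NOT on the curve.

Evaluate F(3, 3, 6) term-by-term (mod 7).
  -X**3 ↦ -1·27·1·1 = -27
  2*X**2*Y ↦ 2·9·3·1 = 54
  -X**2*Z ↦ -1·9·1·6 = -54
  -3*X*Y**2 ↦ -3·3·9·1 = -81
  -2*X*Y*Z ↦ -2·3·3·6 = -108
  2*X*Z**2 ↦ 2·3·1·36 = 216
  3*Y**3 ↦ 3·1·27·1 = 81
  2*Y**2*Z ↦ 2·1·9·6 = 108
  Y*Z**2 ↦ 1·1·3·36 = 108
  -Z**3 ↦ -1·1·1·216 = -216
Sum: F(3, 3, 6) = (-27) + (54) + (-54) + (-81) + (-108) + (216) + (81) + (108) + (108) + (-216) = 81.
Reducing mod 7: 81 ≡ 4 (mod 7).
Since F(a, b, c) ≡ 4 ≠ 0 (mod 7), P does NOT lie on the curve.


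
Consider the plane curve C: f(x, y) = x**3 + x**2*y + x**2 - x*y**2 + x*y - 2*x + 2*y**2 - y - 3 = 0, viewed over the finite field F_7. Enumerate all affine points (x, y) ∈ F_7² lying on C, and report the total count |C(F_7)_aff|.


Affine F_7-points: {(0, 5), (0, 6), (2, 6), (5, 6)}; count = 4.

For each of the 49 pairs (x, y) ∈ F_7², evaluate f(x, y) mod 7. Record the zeros.
  x = 0: [0↦4, 1↦5, 2↦3, 3↦5, 4↦4, 5↦0, 6↦0]  zeros at y ∈ {5, 6}
  x = 1: [0↦4, 1↦6, 2↦3, 3↦2, 4↦3, 5↦6, 6↦4]  zeros at y ∈ ∅
  x = 2: [0↦5, 1↦3, 2↦1, 3↦6, 4↦4, 5↦2, 6↦0]  zeros at y ∈ {6}
  x = 3: [0↦6, 1↦2, 2↦3, 3↦2, 4↦6, 5↦1, 6↦1]  zeros at y ∈ ∅
  x = 4: [0↦6, 1↦2, 2↦1, 3↦3, 4↦1, 5↦2, 6↦6]  zeros at y ∈ ∅
  x = 5: [0↦4, 1↦2, 2↦1, 3↦1, 4↦2, 5↦4, 6↦0]  zeros at y ∈ {6}
  x = 6: [0↦6, 1↦1, 2↦2, 3↦2, 4↦1, 5↦6, 6↦3]  zeros at y ∈ ∅
Collecting zeros: affine points = {(0, 5), (0, 6), (2, 6), (5, 6)}.
Total count |C(F_7)_aff| = 4.


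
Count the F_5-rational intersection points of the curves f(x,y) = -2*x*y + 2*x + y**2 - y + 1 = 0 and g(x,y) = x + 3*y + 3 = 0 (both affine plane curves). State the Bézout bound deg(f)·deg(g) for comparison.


Common zeros: {(2, 0), (3, 3)}; count = 2; Bézout bound = 2.

deg(f) = 2, deg(g) = 1, so Bézout bound = 2.
Scan x ∈ F_5. For each x, list the y ∈ F_5 with f(x, y) ≡ 0 and those with g(x, y) ≡ 0 (mod 5); the common zeros in that column are the intersection.
  x = 0: f ≡ 0 at y ∈ ∅; g ≡ 0 at y ∈ {4}; common: ∅.
  x = 1: f ≡ 0 at y ∈ ∅; g ≡ 0 at y ∈ {2}; common: ∅.
  x = 2: f ≡ 0 at y ∈ {0}; g ≡ 0 at y ∈ {0}; common: {0}.
  x = 3: f ≡ 0 at y ∈ {3, 4}; g ≡ 0 at y ∈ {3}; common: {3}.
  x = 4: f ≡ 0 at y ∈ {2}; g ≡ 0 at y ∈ {1}; common: ∅.
Collecting: common zeros = {(2, 0), (3, 3)}, so the count is 2.
Comparison with the Bézout bound: 2 ≤ 2 = deg(f)·deg(g), as expected for curves with no common component (the bound is attained).


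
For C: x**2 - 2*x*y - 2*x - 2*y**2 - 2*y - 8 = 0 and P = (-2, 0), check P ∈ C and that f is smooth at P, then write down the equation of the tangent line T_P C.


Tangent line at P: -6*x + 2*y - 12 = 0.

Step 1: f(-2, 0) = 0, so P lies on C.
Step 2: partial derivatives
  f_x(x, y) = 2*x - 2*y - 2, f_y(x, y) = -2*x - 4*y - 2.
  f_x(P) = -6, f_y(P) = 2 (gradient nonzero, so P is smooth).
Step 3: tangent line at P: -6·(x − -2) + 2·(y − 0) = 0.
Expanding: -6*x + 2*y - 12 = 0.


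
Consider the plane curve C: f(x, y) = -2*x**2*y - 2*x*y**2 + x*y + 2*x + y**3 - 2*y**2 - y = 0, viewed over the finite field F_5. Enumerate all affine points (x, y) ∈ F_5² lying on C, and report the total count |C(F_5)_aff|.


Affine F_5-points: {(0, 0), (1, 2), (3, 2), (4, 1)}; count = 4.

For each of the 25 pairs (x, y) ∈ F_5², evaluate f(x, y) mod 5. Record the zeros.
  x = 0: [0↦0, 1↦3, 2↦3, 3↦1, 4↦3]  zeros at y ∈ {0}
  x = 1: [0↦2, 1↦2, 2↦0, 3↦2, 4↦4]  zeros at y ∈ {2}
  x = 2: [0↦4, 1↦2, 2↦4, 3↦1, 4↦4]  zeros at y ∈ ∅
  x = 3: [0↦1, 1↦3, 2↦0, 3↦3, 4↦3]  zeros at y ∈ {2}
  x = 4: [0↦3, 1↦0, 2↦3, 3↦3, 4↦1]  zeros at y ∈ {1}
Collecting zeros: affine points = {(0, 0), (1, 2), (3, 2), (4, 1)}.
Total count |C(F_5)_aff| = 4.


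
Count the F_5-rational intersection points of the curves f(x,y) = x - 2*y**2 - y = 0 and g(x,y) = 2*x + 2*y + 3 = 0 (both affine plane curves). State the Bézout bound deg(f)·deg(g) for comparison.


Common zeros: ∅; count = 0; Bézout bound = 2.

deg(f) = 2, deg(g) = 1, so Bézout bound = 2.
Scan x ∈ F_5. For each x, list the y ∈ F_5 with f(x, y) ≡ 0 and those with g(x, y) ≡ 0 (mod 5); the common zeros in that column are the intersection.
  x = 0: f ≡ 0 at y ∈ {0, 2}; g ≡ 0 at y ∈ {1}; common: ∅.
  x = 1: f ≡ 0 at y ∈ {3, 4}; g ≡ 0 at y ∈ {0}; common: ∅.
  x = 2: f ≡ 0 at y ∈ ∅; g ≡ 0 at y ∈ {4}; common: ∅.
  x = 3: f ≡ 0 at y ∈ {1}; g ≡ 0 at y ∈ {3}; common: ∅.
  x = 4: f ≡ 0 at y ∈ ∅; g ≡ 0 at y ∈ {2}; common: ∅.
Collecting: common zeros = ∅, so the count is 0.
Comparison with the Bézout bound: 0 ≤ 2 = deg(f)·deg(g), as expected for curves with no common component (the affine F_5-count falls short of the bound because intersections may lie at infinity, over extension fields, or carry multiplicity).


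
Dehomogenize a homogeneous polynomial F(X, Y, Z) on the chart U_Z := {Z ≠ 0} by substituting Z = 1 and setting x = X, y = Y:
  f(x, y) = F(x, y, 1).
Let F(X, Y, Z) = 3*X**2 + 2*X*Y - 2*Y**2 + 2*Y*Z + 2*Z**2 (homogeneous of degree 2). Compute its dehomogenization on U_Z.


f(x, y) = 3*x**2 + 2*x*y - 2*y**2 + 2*y + 2

On U_Z we set Z = 1. Each monomial c·X^i·Y^j·Z^k in F becomes c·x^i·y^j·1^k = c·x^i·y^j.
Substituting Z = 1: F(X, Y, 1) = 3*x**2 + 2*x*y - 2*y**2 + 2*y + 2.
Note: deg(f) ≤ deg(F) = 2; strict inequality happens when F is divisible by Z (lost terms).


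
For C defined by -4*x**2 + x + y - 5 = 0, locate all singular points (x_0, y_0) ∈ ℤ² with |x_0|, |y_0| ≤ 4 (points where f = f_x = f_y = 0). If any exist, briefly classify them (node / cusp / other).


No singular points in the scanned grid; C is smooth there.

Compute partial derivatives:
  f_x = 1 - 8*x.
  f_y = 1.
f_y = 1 is a nonzero constant, so f_y never vanishes: no point (x, y) can satisfy f = f_x = f_y = 0. In particular no (x, y) ∈ {−4, ..., 4}² is singular; the curve is smooth.


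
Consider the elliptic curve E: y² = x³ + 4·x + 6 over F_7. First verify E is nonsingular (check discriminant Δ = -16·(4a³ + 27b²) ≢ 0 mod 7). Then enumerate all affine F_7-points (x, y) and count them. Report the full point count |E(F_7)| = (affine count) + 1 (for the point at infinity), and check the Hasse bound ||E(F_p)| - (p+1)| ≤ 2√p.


Affine points = {(1, 2), (1, 5), (2, 1), (2, 6), (4, 3), (4, 4), (5, 2), (5, 5), (6, 1), (6, 6)}; affine count = 10; |E(F_7)| = 11.

Discriminant check: Δ ∝ 4a³ + 27b² = 4·4³ + 27·6² = 4·64 + 27·36 ≡ 3 (mod 7). Nonzero ⇒ E is nonsingular.
For each x ∈ F_7, compute rhs = x³ + 4·x + 6 mod 7, then count y ∈ F_7 with y² ≡ rhs.
  x = 0: rhs = 6, matching y values: none (0 points).
  x = 1: rhs = 4, matching y values: 2, 5 (2 points).
  x = 2: rhs = 1, matching y values: 1, 6 (2 points).
  x = 3: rhs = 3, matching y values: none (0 points).
  x = 4: rhs = 2, matching y values: 3, 4 (2 points).
  x = 5: rhs = 4, matching y values: 2, 5 (2 points).
  x = 6: rhs = 1, matching y values: 1, 6 (2 points).
Total affine count: 10.
Full point count |E(F_7)| = 10 + 1 = 11.
Hasse bound: |11 − (7+1)| = |3| = 3 ≤ 2√7 ≈ 5.2915 ✓.


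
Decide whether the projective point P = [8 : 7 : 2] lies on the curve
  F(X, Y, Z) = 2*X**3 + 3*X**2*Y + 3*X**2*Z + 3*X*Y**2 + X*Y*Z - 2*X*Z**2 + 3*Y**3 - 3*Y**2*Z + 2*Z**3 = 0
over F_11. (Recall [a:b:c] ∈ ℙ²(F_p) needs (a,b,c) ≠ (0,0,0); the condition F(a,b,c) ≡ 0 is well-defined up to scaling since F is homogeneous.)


F(8,7,2) ≡ 8 (mod 11); P is NOT on the curve.

Evaluate F(8, 7, 2) term-by-term (mod 11).
  2*X**3 ↦ 2·512·1·1 = 1024
  3*X**2*Y ↦ 3·64·7·1 = 1344
  3*X**2*Z ↦ 3·64·1·2 = 384
  3*X*Y**2 ↦ 3·8·49·1 = 1176
  X*Y*Z ↦ 1·8·7·2 = 112
  -2*X*Z**2 ↦ -2·8·1·4 = -64
  3*Y**3 ↦ 3·1·343·1 = 1029
  -3*Y**2*Z ↦ -3·1·49·2 = -294
  2*Z**3 ↦ 2·1·1·8 = 16
Sum: F(8, 7, 2) = (1024) + (1344) + (384) + (1176) + (112) + (-64) + (1029) + (-294) + (16) = 4727.
Reducing mod 11: 4727 ≡ 8 (mod 11).
Since F(a, b, c) ≡ 8 ≠ 0 (mod 11), P does NOT lie on the curve.


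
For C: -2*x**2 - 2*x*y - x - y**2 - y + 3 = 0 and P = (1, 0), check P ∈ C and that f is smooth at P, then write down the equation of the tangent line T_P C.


Tangent line at P: -5*x - 3*y + 5 = 0.

Step 1: f(1, 0) = 0, so P lies on C.
Step 2: partial derivatives
  f_x(x, y) = -4*x - 2*y - 1, f_y(x, y) = -2*x - 2*y - 1.
  f_x(P) = -5, f_y(P) = -3 (gradient nonzero, so P is smooth).
Step 3: tangent line at P: -5·(x − 1) + -3·(y − 0) = 0.
Expanding: -5*x - 3*y + 5 = 0.


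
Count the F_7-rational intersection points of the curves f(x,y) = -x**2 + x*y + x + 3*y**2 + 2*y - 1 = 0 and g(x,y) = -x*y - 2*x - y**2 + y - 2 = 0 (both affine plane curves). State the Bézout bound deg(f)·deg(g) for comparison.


Common zeros: ∅; count = 0; Bézout bound = 4.

deg(f) = 2, deg(g) = 2, so Bézout bound = 4.
Scan x ∈ F_7. For each x, list the y ∈ F_7 with f(x, y) ≡ 0 and those with g(x, y) ≡ 0 (mod 7); the common zeros in that column are the intersection.
  x = 0: f ≡ 0 at y ∈ {5, 6}; g ≡ 0 at y ∈ {4}; common: ∅.
  x = 1: f ≡ 0 at y ∈ {3}; g ≡ 0 at y ∈ ∅; common: ∅.
  x = 2: f ≡ 0 at y ∈ ∅; g ≡ 0 at y ∈ ∅; common: ∅.
  x = 3: f ≡ 0 at y ∈ {0, 3}; g ≡ 0 at y ∈ {6}; common: ∅.
  x = 4: f ≡ 0 at y ∈ ∅; g ≡ 0 at y ∈ {1, 3}; common: ∅.
  x = 5: f ≡ 0 at y ∈ {0}; g ≡ 0 at y ∈ ∅; common: ∅.
  x = 6: f ≡ 0 at y ∈ {4, 5}; g ≡ 0 at y ∈ {0, 2}; common: ∅.
Collecting: common zeros = ∅, so the count is 0.
Comparison with the Bézout bound: 0 ≤ 4 = deg(f)·deg(g), as expected for curves with no common component (the affine F_7-count falls short of the bound because intersections may lie at infinity, over extension fields, or carry multiplicity).


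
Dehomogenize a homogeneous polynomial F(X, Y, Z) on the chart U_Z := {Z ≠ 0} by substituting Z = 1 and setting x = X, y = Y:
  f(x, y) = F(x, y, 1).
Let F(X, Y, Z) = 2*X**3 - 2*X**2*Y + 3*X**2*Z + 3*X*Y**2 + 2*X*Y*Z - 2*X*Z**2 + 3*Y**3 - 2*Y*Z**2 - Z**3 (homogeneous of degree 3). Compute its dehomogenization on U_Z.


f(x, y) = 2*x**3 - 2*x**2*y + 3*x**2 + 3*x*y**2 + 2*x*y - 2*x + 3*y**3 - 2*y - 1

On U_Z we set Z = 1. Each monomial c·X^i·Y^j·Z^k in F becomes c·x^i·y^j·1^k = c·x^i·y^j.
Substituting Z = 1: F(X, Y, 1) = 2*x**3 - 2*x**2*y + 3*x**2 + 3*x*y**2 + 2*x*y - 2*x + 3*y**3 - 2*y - 1.
Note: deg(f) ≤ deg(F) = 3; strict inequality happens when F is divisible by Z (lost terms).


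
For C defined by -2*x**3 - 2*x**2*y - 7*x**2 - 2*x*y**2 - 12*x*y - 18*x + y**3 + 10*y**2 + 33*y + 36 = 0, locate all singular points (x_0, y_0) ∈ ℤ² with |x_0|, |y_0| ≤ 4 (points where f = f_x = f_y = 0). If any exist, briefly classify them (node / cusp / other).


Singular points: {(0, -3)}; classification: node.

Compute partial derivatives:
  f_x = -6*x**2 - 4*x*y - 14*x - 2*y**2 - 12*y - 18.
  f_y = -2*x**2 - 4*x*y - 12*x + 3*y**2 + 20*y + 33.
Scan x_0 ∈ {−4, ..., 4}. For each x_0, f_y(x_0, y) is a polynomial in y; find its integer roots y ∈ {−4, ..., 4}, then test f_x and f at those candidates.
  x = -4: f_y(-4, y) = 3*y**2 + 36*y + 49; no integer root y with |y| ≤ 4.
  x = -3: f_y(-3, y) = 3*y**2 + 32*y + 51; no integer root y with |y| ≤ 4.
  x = -2: f_y(-2, y) = 3*y**2 + 28*y + 49; no integer root y with |y| ≤ 4.
  x = -1: f_y(-1, y) = 3*y**2 + 24*y + 43; no integer root y with |y| ≤ 4.
  x = 0: f_y(0, y) = 3*y**2 + 20*y + 33; vanishes at y ∈ {-3}. (0, -3): f_x = 0, f = 0 — SINGULAR.
  x = 1: f_y(1, y) = 3*y**2 + 16*y + 19; no integer root y with |y| ≤ 4.
  x = 2: f_y(2, y) = 3*y**2 + 12*y + 1; no integer root y with |y| ≤ 4.
  x = 3: f_y(3, y) = 3*y**2 + 8*y - 21; no integer root y with |y| ≤ 4.
  x = 4: f_y(4, y) = 3*y**2 + 4*y - 47; no integer root y with |y| ≤ 4.
Only singular point on the grid: (0, -3).
Classify: substitute x = 0 + u, y = -3 + v and expand: f = -2*u**3 - 2*u**2*v - u**2 - 2*u*v**2 + v**3 + v**2.
No constant or linear terms (consistent with a singular point). Quadratic part: -u**2 + v**2. Cubic part: -2*u**3 - 2*u**2*v - 2*u*v**2 + v**3.
The quadratic part v**2 - u**2 = (v − u)(v + u) splits into two distinct linear factors, so there are two distinct tangent lines y − -3 = ±(x − 0) — this is a node (ordinary double point).
Classification: node.


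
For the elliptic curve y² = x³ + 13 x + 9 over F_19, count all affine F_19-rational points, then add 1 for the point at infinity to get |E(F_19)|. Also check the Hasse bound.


Affine points = {(0, 3), (0, 16), (1, 2), (1, 17), (2, 9), (2, 10), (4, 7), (4, 12), (5, 3), (5, 16), (7, 5), (7, 14), (8, 6), (8, 13), (9, 0), (11, 1), (11, 18), (13, 0), (14, 3), (14, 16), (15, 8), (15, 11), (16, 0)}; affine count = 23; |E(F_19)| = 24.

Discriminant check: Δ ∝ 4a³ + 27b² = 4·13³ + 27·9² = 4·2197 + 27·81 ≡ 12 (mod 19). Nonzero ⇒ E is nonsingular.
For each x ∈ F_19, compute rhs = x³ + 13·x + 9 mod 19, then count y ∈ F_19 with y² ≡ rhs.
  x = 0: rhs = 9, matching y values: 3, 16 (2 points).
  x = 1: rhs = 4, matching y values: 2, 17 (2 points).
  x = 2: rhs = 5, matching y values: 9, 10 (2 points).
  x = 3: rhs = 18, matching y values: none (0 points).
  x = 4: rhs = 11, matching y values: 7, 12 (2 points).
  x = 5: rhs = 9, matching y values: 3, 16 (2 points).
  x = 6: rhs = 18, matching y values: none (0 points).
  x = 7: rhs = 6, matching y values: 5, 14 (2 points).
  x = 8: rhs = 17, matching y values: 6, 13 (2 points).
  x = 9: rhs = 0, matching y values: 0 (1 points).
  x = 10: rhs = 18, matching y values: none (0 points).
  x = 11: rhs = 1, matching y values: 1, 18 (2 points).
  x = 12: rhs = 12, matching y values: none (0 points).
  x = 13: rhs = 0, matching y values: 0 (1 points).
  x = 14: rhs = 9, matching y values: 3, 16 (2 points).
  x = 15: rhs = 7, matching y values: 8, 11 (2 points).
  x = 16: rhs = 0, matching y values: 0 (1 points).
  x = 17: rhs = 13, matching y values: none (0 points).
  x = 18: rhs = 14, matching y values: none (0 points).
Total affine count: 23.
Full point count |E(F_19)| = 23 + 1 = 24.
Hasse bound: |24 − (19+1)| = |4| = 4 ≤ 2√19 ≈ 8.7178 ✓.


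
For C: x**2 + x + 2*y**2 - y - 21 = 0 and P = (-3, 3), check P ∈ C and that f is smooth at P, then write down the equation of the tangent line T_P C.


Tangent line at P: -5*x + 11*y - 48 = 0.

Step 1: f(-3, 3) = 0, so P lies on C.
Step 2: partial derivatives
  f_x(x, y) = 2*x + 1, f_y(x, y) = 4*y - 1.
  f_x(P) = -5, f_y(P) = 11 (gradient nonzero, so P is smooth).
Step 3: tangent line at P: -5·(x − -3) + 11·(y − 3) = 0.
Expanding: -5*x + 11*y - 48 = 0.


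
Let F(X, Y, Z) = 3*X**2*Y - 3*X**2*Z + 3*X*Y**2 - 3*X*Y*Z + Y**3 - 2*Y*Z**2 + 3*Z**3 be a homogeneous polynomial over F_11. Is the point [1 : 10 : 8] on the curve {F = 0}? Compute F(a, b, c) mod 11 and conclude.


F(1,10,8) ≡ 2 (mod 11); P is NOT on the curve.

Evaluate F(1, 10, 8) term-by-term (mod 11).
  3*X**2*Y ↦ 3·1·10·1 = 30
  -3*X**2*Z ↦ -3·1·1·8 = -24
  3*X*Y**2 ↦ 3·1·100·1 = 300
  -3*X*Y*Z ↦ -3·1·10·8 = -240
  Y**3 ↦ 1·1·1000·1 = 1000
  -2*Y*Z**2 ↦ -2·1·10·64 = -1280
  3*Z**3 ↦ 3·1·1·512 = 1536
Sum: F(1, 10, 8) = (30) + (-24) + (300) + (-240) + (1000) + (-1280) + (1536) = 1322.
Reducing mod 11: 1322 ≡ 2 (mod 11).
Since F(a, b, c) ≡ 2 ≠ 0 (mod 11), P does NOT lie on the curve.


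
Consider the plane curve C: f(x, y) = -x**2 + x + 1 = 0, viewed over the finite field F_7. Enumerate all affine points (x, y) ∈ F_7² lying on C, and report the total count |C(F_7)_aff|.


Affine F_7-points: ∅; count = 0.

For each of the 49 pairs (x, y) ∈ F_7², evaluate f(x, y) mod 7. Record the zeros.
  x = 0: [0↦1, 1↦1, 2↦1, 3↦1, 4↦1, 5↦1, 6↦1]  zeros at y ∈ ∅
  x = 1: [0↦1, 1↦1, 2↦1, 3↦1, 4↦1, 5↦1, 6↦1]  zeros at y ∈ ∅
  x = 2: [0↦6, 1↦6, 2↦6, 3↦6, 4↦6, 5↦6, 6↦6]  zeros at y ∈ ∅
  x = 3: [0↦2, 1↦2, 2↦2, 3↦2, 4↦2, 5↦2, 6↦2]  zeros at y ∈ ∅
  x = 4: [0↦3, 1↦3, 2↦3, 3↦3, 4↦3, 5↦3, 6↦3]  zeros at y ∈ ∅
  x = 5: [0↦2, 1↦2, 2↦2, 3↦2, 4↦2, 5↦2, 6↦2]  zeros at y ∈ ∅
  x = 6: [0↦6, 1↦6, 2↦6, 3↦6, 4↦6, 5↦6, 6↦6]  zeros at y ∈ ∅
Collecting zeros: affine points = ∅.
Total count |C(F_7)_aff| = 0.


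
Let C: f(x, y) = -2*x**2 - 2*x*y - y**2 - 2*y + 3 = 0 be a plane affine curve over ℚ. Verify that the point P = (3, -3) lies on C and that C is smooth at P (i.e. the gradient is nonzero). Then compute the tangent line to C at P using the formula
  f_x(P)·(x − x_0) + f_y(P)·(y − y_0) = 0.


Tangent line at P: -6*x - 2*y + 12 = 0.

Step 1: f(3, -3) = 0, so P lies on C.
Step 2: partial derivatives
  f_x(x, y) = -4*x - 2*y, f_y(x, y) = -2*x - 2*y - 2.
  f_x(P) = -6, f_y(P) = -2 (gradient nonzero, so P is smooth).
Step 3: tangent line at P: -6·(x − 3) + -2·(y − -3) = 0.
Expanding: -6*x - 2*y + 12 = 0.


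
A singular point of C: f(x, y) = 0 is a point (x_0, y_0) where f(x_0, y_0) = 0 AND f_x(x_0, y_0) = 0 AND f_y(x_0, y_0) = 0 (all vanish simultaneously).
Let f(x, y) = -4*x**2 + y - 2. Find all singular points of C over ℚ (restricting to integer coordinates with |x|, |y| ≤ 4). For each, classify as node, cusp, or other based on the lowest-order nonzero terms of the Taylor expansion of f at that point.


No singular points in the scanned grid; C is smooth there.

Compute partial derivatives:
  f_x = -8*x.
  f_y = 1.
f_y = 1 is a nonzero constant, so f_y never vanishes: no point (x, y) can satisfy f = f_x = f_y = 0. In particular no (x, y) ∈ {−4, ..., 4}² is singular; the curve is smooth.


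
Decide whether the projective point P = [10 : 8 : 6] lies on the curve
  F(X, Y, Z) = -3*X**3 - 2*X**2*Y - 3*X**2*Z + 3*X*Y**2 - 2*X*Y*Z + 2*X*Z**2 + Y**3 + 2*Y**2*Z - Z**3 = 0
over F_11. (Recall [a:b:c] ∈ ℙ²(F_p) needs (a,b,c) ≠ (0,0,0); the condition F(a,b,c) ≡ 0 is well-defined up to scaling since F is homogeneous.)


F(10,8,6) ≡ 7 (mod 11); P is NOT on the curve.

Evaluate F(10, 8, 6) term-by-term (mod 11).
  -3*X**3 ↦ -3·1000·1·1 = -3000
  -2*X**2*Y ↦ -2·100·8·1 = -1600
  -3*X**2*Z ↦ -3·100·1·6 = -1800
  3*X*Y**2 ↦ 3·10·64·1 = 1920
  -2*X*Y*Z ↦ -2·10·8·6 = -960
  2*X*Z**2 ↦ 2·10·1·36 = 720
  Y**3 ↦ 1·1·512·1 = 512
  2*Y**2*Z ↦ 2·1·64·6 = 768
  -Z**3 ↦ -1·1·1·216 = -216
Sum: F(10, 8, 6) = (-3000) + (-1600) + (-1800) + (1920) + (-960) + (720) + (512) + (768) + (-216) = -3656.
Reducing mod 11: -3656 ≡ 7 (mod 11).
Since F(a, b, c) ≡ 7 ≠ 0 (mod 11), P does NOT lie on the curve.


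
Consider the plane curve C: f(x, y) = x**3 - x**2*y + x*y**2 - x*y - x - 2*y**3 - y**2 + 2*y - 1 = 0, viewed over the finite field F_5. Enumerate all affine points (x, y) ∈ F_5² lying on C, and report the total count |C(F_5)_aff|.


Affine F_5-points: {(1, 3), (2, 0), (2, 1), (2, 2), (3, 2)}; count = 5.

For each of the 25 pairs (x, y) ∈ F_5², evaluate f(x, y) mod 5. Record the zeros.
  x = 0: [0↦4, 1↦3, 2↦3, 3↦2, 4↦3]  zeros at y ∈ ∅
  x = 1: [0↦4, 1↦2, 2↦3, 3↦0, 4↦1]  zeros at y ∈ {3}
  x = 2: [0↦0, 1↦0, 2↦0, 3↦3, 4↦2]  zeros at y ∈ {0, 1, 2}
  x = 3: [0↦3, 1↦3, 2↦0, 3↦2, 4↦2]  zeros at y ∈ {2}
  x = 4: [0↦4, 1↦2, 2↦4, 3↦3, 4↦2]  zeros at y ∈ ∅
Collecting zeros: affine points = {(1, 3), (2, 0), (2, 1), (2, 2), (3, 2)}.
Total count |C(F_5)_aff| = 5.


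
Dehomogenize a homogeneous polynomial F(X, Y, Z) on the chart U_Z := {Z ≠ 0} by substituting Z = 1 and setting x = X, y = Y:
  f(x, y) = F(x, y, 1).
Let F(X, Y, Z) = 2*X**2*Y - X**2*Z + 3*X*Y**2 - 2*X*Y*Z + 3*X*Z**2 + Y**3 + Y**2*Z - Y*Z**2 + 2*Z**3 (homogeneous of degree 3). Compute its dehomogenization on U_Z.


f(x, y) = 2*x**2*y - x**2 + 3*x*y**2 - 2*x*y + 3*x + y**3 + y**2 - y + 2

On U_Z we set Z = 1. Each monomial c·X^i·Y^j·Z^k in F becomes c·x^i·y^j·1^k = c·x^i·y^j.
Substituting Z = 1: F(X, Y, 1) = 2*x**2*y - x**2 + 3*x*y**2 - 2*x*y + 3*x + y**3 + y**2 - y + 2.
Note: deg(f) ≤ deg(F) = 3; strict inequality happens when F is divisible by Z (lost terms).


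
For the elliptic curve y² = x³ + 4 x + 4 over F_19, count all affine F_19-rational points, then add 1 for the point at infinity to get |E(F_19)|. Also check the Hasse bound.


Affine points = {(0, 2), (0, 17), (1, 3), (1, 16), (2, 1), (2, 18), (3, 9), (3, 10), (5, 4), (5, 15), (6, 4), (6, 15), (8, 4), (8, 15), (9, 3), (9, 16), (11, 7), (11, 12), (13, 7), (13, 12), (14, 7), (14, 12), (15, 0), (17, 8), (17, 11)}; affine count = 25; |E(F_19)| = 26.

Discriminant check: Δ ∝ 4a³ + 27b² = 4·4³ + 27·4² = 4·64 + 27·16 ≡ 4 (mod 19). Nonzero ⇒ E is nonsingular.
For each x ∈ F_19, compute rhs = x³ + 4·x + 4 mod 19, then count y ∈ F_19 with y² ≡ rhs.
  x = 0: rhs = 4, matching y values: 2, 17 (2 points).
  x = 1: rhs = 9, matching y values: 3, 16 (2 points).
  x = 2: rhs = 1, matching y values: 1, 18 (2 points).
  x = 3: rhs = 5, matching y values: 9, 10 (2 points).
  x = 4: rhs = 8, matching y values: none (0 points).
  x = 5: rhs = 16, matching y values: 4, 15 (2 points).
  x = 6: rhs = 16, matching y values: 4, 15 (2 points).
  x = 7: rhs = 14, matching y values: none (0 points).
  x = 8: rhs = 16, matching y values: 4, 15 (2 points).
  x = 9: rhs = 9, matching y values: 3, 16 (2 points).
  x = 10: rhs = 18, matching y values: none (0 points).
  x = 11: rhs = 11, matching y values: 7, 12 (2 points).
  x = 12: rhs = 13, matching y values: none (0 points).
  x = 13: rhs = 11, matching y values: 7, 12 (2 points).
  x = 14: rhs = 11, matching y values: 7, 12 (2 points).
  x = 15: rhs = 0, matching y values: 0 (1 points).
  x = 16: rhs = 3, matching y values: none (0 points).
  x = 17: rhs = 7, matching y values: 8, 11 (2 points).
  x = 18: rhs = 18, matching y values: none (0 points).
Total affine count: 25.
Full point count |E(F_19)| = 25 + 1 = 26.
Hasse bound: |26 − (19+1)| = |6| = 6 ≤ 2√19 ≈ 8.7178 ✓.


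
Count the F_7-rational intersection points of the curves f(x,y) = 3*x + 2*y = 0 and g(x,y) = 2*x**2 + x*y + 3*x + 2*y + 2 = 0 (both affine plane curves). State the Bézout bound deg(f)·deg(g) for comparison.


Common zeros: ∅; count = 0; Bézout bound = 2.

deg(f) = 1, deg(g) = 2, so Bézout bound = 2.
Scan x ∈ F_7. For each x, list the y ∈ F_7 with f(x, y) ≡ 0 and those with g(x, y) ≡ 0 (mod 7); the common zeros in that column are the intersection.
  x = 0: f ≡ 0 at y ∈ {0}; g ≡ 0 at y ∈ {6}; common: ∅.
  x = 1: f ≡ 0 at y ∈ {2}; g ≡ 0 at y ∈ {0}; common: ∅.
  x = 2: f ≡ 0 at y ∈ {4}; g ≡ 0 at y ∈ {3}; common: ∅.
  x = 3: f ≡ 0 at y ∈ {6}; g ≡ 0 at y ∈ {4}; common: ∅.
  x = 4: f ≡ 0 at y ∈ {1}; g ≡ 0 at y ∈ {4}; common: ∅.
  x = 5: f ≡ 0 at y ∈ {3}; g ≡ 0 at y ∈ ∅; common: ∅.
  x = 6: f ≡ 0 at y ∈ {5}; g ≡ 0 at y ∈ {6}; common: ∅.
Collecting: common zeros = ∅, so the count is 0.
Comparison with the Bézout bound: 0 ≤ 2 = deg(f)·deg(g), as expected for curves with no common component (the affine F_7-count falls short of the bound because intersections may lie at infinity, over extension fields, or carry multiplicity).


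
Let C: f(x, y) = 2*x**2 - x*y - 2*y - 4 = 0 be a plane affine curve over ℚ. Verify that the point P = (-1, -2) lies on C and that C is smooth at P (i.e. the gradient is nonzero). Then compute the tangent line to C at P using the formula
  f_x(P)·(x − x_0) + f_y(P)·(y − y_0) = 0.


Tangent line at P: -2*x - y - 4 = 0.

Step 1: f(-1, -2) = 0, so P lies on C.
Step 2: partial derivatives
  f_x(x, y) = 4*x - y, f_y(x, y) = -x - 2.
  f_x(P) = -2, f_y(P) = -1 (gradient nonzero, so P is smooth).
Step 3: tangent line at P: -2·(x − -1) + -1·(y − -2) = 0.
Expanding: -2*x - y - 4 = 0.


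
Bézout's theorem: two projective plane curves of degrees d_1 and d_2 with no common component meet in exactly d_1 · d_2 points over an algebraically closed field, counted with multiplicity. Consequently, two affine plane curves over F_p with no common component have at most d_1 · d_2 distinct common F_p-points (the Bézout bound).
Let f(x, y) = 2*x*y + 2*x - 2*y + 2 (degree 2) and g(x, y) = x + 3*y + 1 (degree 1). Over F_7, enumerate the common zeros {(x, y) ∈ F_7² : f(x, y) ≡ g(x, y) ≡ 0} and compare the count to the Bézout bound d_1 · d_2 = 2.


Common zeros: {(4, 3), (6, 0)}; count = 2; Bézout bound = 2.

deg(f) = 2, deg(g) = 1, so Bézout bound = 2.
Scan x ∈ F_7. For each x, list the y ∈ F_7 with f(x, y) ≡ 0 and those with g(x, y) ≡ 0 (mod 7); the common zeros in that column are the intersection.
  x = 0: f ≡ 0 at y ∈ {1}; g ≡ 0 at y ∈ {2}; common: ∅.
  x = 1: f ≡ 0 at y ∈ ∅; g ≡ 0 at y ∈ {4}; common: ∅.
  x = 2: f ≡ 0 at y ∈ {4}; g ≡ 0 at y ∈ {6}; common: ∅.
  x = 3: f ≡ 0 at y ∈ {5}; g ≡ 0 at y ∈ {1}; common: ∅.
  x = 4: f ≡ 0 at y ∈ {3}; g ≡ 0 at y ∈ {3}; common: {3}.
  x = 5: f ≡ 0 at y ∈ {2}; g ≡ 0 at y ∈ {5}; common: ∅.
  x = 6: f ≡ 0 at y ∈ {0}; g ≡ 0 at y ∈ {0}; common: {0}.
Collecting: common zeros = {(4, 3), (6, 0)}, so the count is 2.
Comparison with the Bézout bound: 2 ≤ 2 = deg(f)·deg(g), as expected for curves with no common component (the bound is attained).


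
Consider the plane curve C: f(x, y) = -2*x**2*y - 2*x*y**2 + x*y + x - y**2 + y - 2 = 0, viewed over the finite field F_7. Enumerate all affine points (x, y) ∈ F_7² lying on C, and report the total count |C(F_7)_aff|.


Affine F_7-points: {(0, 4), (1, 3), (1, 4), (2, 0), (2, 6), (6, 3), (6, 6)}; count = 7.

For each of the 49 pairs (x, y) ∈ F_7², evaluate f(x, y) mod 7. Record the zeros.
  x = 0: [0↦5, 1↦5, 2↦3, 3↦6, 4↦0, 5↦6, 6↦3]  zeros at y ∈ {4}
  x = 1: [0↦6, 1↦3, 2↦1, 3↦0, 4↦0, 5↦1, 6↦3]  zeros at y ∈ {3, 4}
  x = 2: [0↦0, 1↦4, 2↦5, 3↦3, 4↦5, 5↦4, 6↦0]  zeros at y ∈ {0, 6}
  x = 3: [0↦1, 1↦1, 2↦1, 3↦1, 4↦1, 5↦1, 6↦1]  zeros at y ∈ ∅
  x = 4: [0↦2, 1↦1, 2↦3, 3↦1, 4↦2, 5↦6, 6↦6]  zeros at y ∈ ∅
  x = 5: [0↦3, 1↦4, 2↦4, 3↦3, 4↦1, 5↦5, 6↦1]  zeros at y ∈ ∅
  x = 6: [0↦4, 1↦3, 2↦4, 3↦0, 4↦5, 5↦5, 6↦0]  zeros at y ∈ {3, 6}
Collecting zeros: affine points = {(0, 4), (1, 3), (1, 4), (2, 0), (2, 6), (6, 3), (6, 6)}.
Total count |C(F_7)_aff| = 7.


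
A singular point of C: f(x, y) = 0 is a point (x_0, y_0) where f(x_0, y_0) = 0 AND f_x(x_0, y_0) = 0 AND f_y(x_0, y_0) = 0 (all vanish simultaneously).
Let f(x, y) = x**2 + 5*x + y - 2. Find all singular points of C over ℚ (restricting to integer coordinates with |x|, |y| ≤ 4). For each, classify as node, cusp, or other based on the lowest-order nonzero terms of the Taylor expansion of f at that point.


No singular points in the scanned grid; C is smooth there.

Compute partial derivatives:
  f_x = 2*x + 5.
  f_y = 1.
f_y = 1 is a nonzero constant, so f_y never vanishes: no point (x, y) can satisfy f = f_x = f_y = 0. In particular no (x, y) ∈ {−4, ..., 4}² is singular; the curve is smooth.


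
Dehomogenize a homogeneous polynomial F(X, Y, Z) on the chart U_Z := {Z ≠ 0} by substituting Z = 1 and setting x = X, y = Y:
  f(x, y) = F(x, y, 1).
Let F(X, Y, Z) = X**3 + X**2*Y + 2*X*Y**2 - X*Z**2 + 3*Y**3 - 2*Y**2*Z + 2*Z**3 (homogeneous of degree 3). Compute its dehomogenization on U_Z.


f(x, y) = x**3 + x**2*y + 2*x*y**2 - x + 3*y**3 - 2*y**2 + 2

On U_Z we set Z = 1. Each monomial c·X^i·Y^j·Z^k in F becomes c·x^i·y^j·1^k = c·x^i·y^j.
Substituting Z = 1: F(X, Y, 1) = x**3 + x**2*y + 2*x*y**2 - x + 3*y**3 - 2*y**2 + 2.
Note: deg(f) ≤ deg(F) = 3; strict inequality happens when F is divisible by Z (lost terms).


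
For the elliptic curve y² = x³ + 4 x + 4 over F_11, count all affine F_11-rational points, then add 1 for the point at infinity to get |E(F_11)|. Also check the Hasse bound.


Affine points = {(0, 2), (0, 9), (1, 3), (1, 8), (2, 3), (2, 8), (7, 1), (7, 10), (8, 3), (8, 8)}; affine count = 10; |E(F_11)| = 11.

Discriminant check: Δ ∝ 4a³ + 27b² = 4·4³ + 27·4² = 4·64 + 27·16 ≡ 6 (mod 11). Nonzero ⇒ E is nonsingular.
For each x ∈ F_11, compute rhs = x³ + 4·x + 4 mod 11, then count y ∈ F_11 with y² ≡ rhs.
  x = 0: rhs = 4, matching y values: 2, 9 (2 points).
  x = 1: rhs = 9, matching y values: 3, 8 (2 points).
  x = 2: rhs = 9, matching y values: 3, 8 (2 points).
  x = 3: rhs = 10, matching y values: none (0 points).
  x = 4: rhs = 7, matching y values: none (0 points).
  x = 5: rhs = 6, matching y values: none (0 points).
  x = 6: rhs = 2, matching y values: none (0 points).
  x = 7: rhs = 1, matching y values: 1, 10 (2 points).
  x = 8: rhs = 9, matching y values: 3, 8 (2 points).
  x = 9: rhs = 10, matching y values: none (0 points).
  x = 10: rhs = 10, matching y values: none (0 points).
Total affine count: 10.
Full point count |E(F_11)| = 10 + 1 = 11.
Hasse bound: |11 − (11+1)| = |-1| = 1 ≤ 2√11 ≈ 6.6332 ✓.


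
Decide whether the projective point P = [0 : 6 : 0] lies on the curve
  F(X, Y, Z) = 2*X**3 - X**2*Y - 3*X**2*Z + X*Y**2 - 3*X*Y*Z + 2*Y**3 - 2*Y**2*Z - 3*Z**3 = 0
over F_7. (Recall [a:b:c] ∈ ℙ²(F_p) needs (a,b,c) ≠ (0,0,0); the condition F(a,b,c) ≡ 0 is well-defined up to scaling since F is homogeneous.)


F(0,6,0) ≡ 5 (mod 7); P is NOT on the curve.

Evaluate F(0, 6, 0) term-by-term (mod 7).
  2*X**3 ↦ 2·0·1·1 = 0
  -X**2*Y ↦ -1·0·6·1 = 0
  -3*X**2*Z ↦ -3·0·1·0 = 0
  X*Y**2 ↦ 1·0·36·1 = 0
  -3*X*Y*Z ↦ -3·0·6·0 = 0
  2*Y**3 ↦ 2·1·216·1 = 432
  -2*Y**2*Z ↦ -2·1·36·0 = 0
  -3*Z**3 ↦ -3·1·1·0 = 0
Sum: F(0, 6, 0) = (0) + (0) + (0) + (0) + (0) + (432) + (0) + (0) = 432.
Reducing mod 7: 432 ≡ 5 (mod 7).
Since F(a, b, c) ≡ 5 ≠ 0 (mod 7), P does NOT lie on the curve.


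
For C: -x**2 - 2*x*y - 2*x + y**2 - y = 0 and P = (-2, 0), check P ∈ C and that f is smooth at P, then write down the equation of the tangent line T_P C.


Tangent line at P: 2*x + 3*y + 4 = 0.

Step 1: f(-2, 0) = 0, so P lies on C.
Step 2: partial derivatives
  f_x(x, y) = -2*x - 2*y - 2, f_y(x, y) = -2*x + 2*y - 1.
  f_x(P) = 2, f_y(P) = 3 (gradient nonzero, so P is smooth).
Step 3: tangent line at P: 2·(x − -2) + 3·(y − 0) = 0.
Expanding: 2*x + 3*y + 4 = 0.


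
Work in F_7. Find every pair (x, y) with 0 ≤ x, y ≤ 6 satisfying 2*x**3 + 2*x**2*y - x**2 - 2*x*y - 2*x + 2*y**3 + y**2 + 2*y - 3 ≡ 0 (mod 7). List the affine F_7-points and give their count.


Affine F_7-points: {(0, 2), (1, 6), (2, 1), (3, 2), (3, 6), (6, 2), (6, 3), (6, 5)}; count = 8.

For each of the 49 pairs (x, y) ∈ F_7², evaluate f(x, y) mod 7. Record the zeros.
  x = 0: [0↦4, 1↦2, 2↦0, 3↦3, 4↦2, 5↦2, 6↦1]  zeros at y ∈ {2}
  x = 1: [0↦3, 1↦1, 2↦6, 3↦2, 4↦1, 5↦1, 6↦0]  zeros at y ∈ {6}
  x = 2: [0↦5, 1↦0, 2↦2, 3↦2, 4↦5, 5↦2, 6↦5]  zeros at y ∈ {1}
  x = 3: [0↦1, 1↦4, 2↦0, 3↦1, 4↦5, 5↦3, 6↦0]  zeros at y ∈ {2, 6}
  x = 4: [0↦3, 1↦4, 2↦5, 3↦4, 4↦6, 5↦2, 6↦4]  zeros at y ∈ ∅
  x = 5: [0↦2, 1↦5, 2↦1, 3↦2, 4↦6, 5↦4, 6↦1]  zeros at y ∈ ∅
  x = 6: [0↦3, 1↦5, 2↦0, 3↦0, 4↦3, 5↦0, 6↦3]  zeros at y ∈ {2, 3, 5}
Collecting zeros: affine points = {(0, 2), (1, 6), (2, 1), (3, 2), (3, 6), (6, 2), (6, 3), (6, 5)}.
Total count |C(F_7)_aff| = 8.


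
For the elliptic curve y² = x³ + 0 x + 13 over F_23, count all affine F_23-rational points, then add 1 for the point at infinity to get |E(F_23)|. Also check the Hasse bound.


Affine points = {(0, 6), (0, 17), (4, 10), (4, 13), (5, 0), (9, 11), (9, 12), (10, 1), (10, 22), (12, 4), (12, 19), (13, 5), (13, 18), (17, 2), (17, 21), (18, 7), (18, 16), (19, 8), (19, 15), (20, 3), (20, 20), (22, 9), (22, 14)}; affine count = 23; |E(F_23)| = 24.

Discriminant check: Δ ∝ 4a³ + 27b² = 4·0³ + 27·13² = 4·0 + 27·169 ≡ 9 (mod 23). Nonzero ⇒ E is nonsingular.
For each x ∈ F_23, compute rhs = x³ + 0·x + 13 mod 23, then count y ∈ F_23 with y² ≡ rhs.
  x = 0: rhs = 13, matching y values: 6, 17 (2 points).
  x = 1: rhs = 14, matching y values: none (0 points).
  x = 2: rhs = 21, matching y values: none (0 points).
  x = 3: rhs = 17, matching y values: none (0 points).
  x = 4: rhs = 8, matching y values: 10, 13 (2 points).
  x = 5: rhs = 0, matching y values: 0 (1 points).
  x = 6: rhs = 22, matching y values: none (0 points).
  x = 7: rhs = 11, matching y values: none (0 points).
  x = 8: rhs = 19, matching y values: none (0 points).
  x = 9: rhs = 6, matching y values: 11, 12 (2 points).
  x = 10: rhs = 1, matching y values: 1, 22 (2 points).
  x = 11: rhs = 10, matching y values: none (0 points).
  x = 12: rhs = 16, matching y values: 4, 19 (2 points).
  x = 13: rhs = 2, matching y values: 5, 18 (2 points).
  x = 14: rhs = 20, matching y values: none (0 points).
  x = 15: rhs = 7, matching y values: none (0 points).
  x = 16: rhs = 15, matching y values: none (0 points).
  x = 17: rhs = 4, matching y values: 2, 21 (2 points).
  x = 18: rhs = 3, matching y values: 7, 16 (2 points).
  x = 19: rhs = 18, matching y values: 8, 15 (2 points).
  x = 20: rhs = 9, matching y values: 3, 20 (2 points).
  x = 21: rhs = 5, matching y values: none (0 points).
  x = 22: rhs = 12, matching y values: 9, 14 (2 points).
Total affine count: 23.
Full point count |E(F_23)| = 23 + 1 = 24.
Hasse bound: |24 − (23+1)| = |0| = 0 ≤ 2√23 ≈ 9.5917 ✓.


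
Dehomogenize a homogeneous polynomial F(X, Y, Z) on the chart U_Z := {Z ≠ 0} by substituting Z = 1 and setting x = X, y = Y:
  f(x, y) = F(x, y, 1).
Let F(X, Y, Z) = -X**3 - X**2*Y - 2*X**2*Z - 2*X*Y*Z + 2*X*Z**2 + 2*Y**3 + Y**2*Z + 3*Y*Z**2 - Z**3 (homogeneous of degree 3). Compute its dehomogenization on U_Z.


f(x, y) = -x**3 - x**2*y - 2*x**2 - 2*x*y + 2*x + 2*y**3 + y**2 + 3*y - 1

On U_Z we set Z = 1. Each monomial c·X^i·Y^j·Z^k in F becomes c·x^i·y^j·1^k = c·x^i·y^j.
Substituting Z = 1: F(X, Y, 1) = -x**3 - x**2*y - 2*x**2 - 2*x*y + 2*x + 2*y**3 + y**2 + 3*y - 1.
Note: deg(f) ≤ deg(F) = 3; strict inequality happens when F is divisible by Z (lost terms).


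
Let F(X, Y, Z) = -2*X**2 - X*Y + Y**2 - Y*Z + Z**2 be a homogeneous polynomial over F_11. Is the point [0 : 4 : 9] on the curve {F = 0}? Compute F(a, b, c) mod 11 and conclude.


F(0,4,9) ≡ 6 (mod 11); P is NOT on the curve.

Evaluate F(0, 4, 9) term-by-term (mod 11).
  -2*X**2 ↦ -2·0·1·1 = 0
  -X*Y ↦ -1·0·4·1 = 0
  Y**2 ↦ 1·1·16·1 = 16
  -Y*Z ↦ -1·1·4·9 = -36
  Z**2 ↦ 1·1·1·81 = 81
Sum: F(0, 4, 9) = (0) + (0) + (16) + (-36) + (81) = 61.
Reducing mod 11: 61 ≡ 6 (mod 11).
Since F(a, b, c) ≡ 6 ≠ 0 (mod 11), P does NOT lie on the curve.


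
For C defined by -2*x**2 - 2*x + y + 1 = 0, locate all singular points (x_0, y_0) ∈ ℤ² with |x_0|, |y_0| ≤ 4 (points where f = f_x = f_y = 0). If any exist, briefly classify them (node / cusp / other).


No singular points in the scanned grid; C is smooth there.

Compute partial derivatives:
  f_x = -4*x - 2.
  f_y = 1.
f_y = 1 is a nonzero constant, so f_y never vanishes: no point (x, y) can satisfy f = f_x = f_y = 0. In particular no (x, y) ∈ {−4, ..., 4}² is singular; the curve is smooth.
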